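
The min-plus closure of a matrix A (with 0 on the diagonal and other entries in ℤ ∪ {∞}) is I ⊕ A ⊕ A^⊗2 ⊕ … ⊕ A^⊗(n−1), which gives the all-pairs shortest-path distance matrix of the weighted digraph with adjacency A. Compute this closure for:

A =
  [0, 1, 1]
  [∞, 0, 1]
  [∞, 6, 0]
Closure =
  [0, 1, 1]
  [∞, 0, 1]
  [∞, 6, 0]

This is the Floyd-Warshall all-pairs shortest-path computation. For each intermediate vertex k = 0, 1, …, 2, update dist[i][j] ← min(dist[i][j], dist[i][k] + dist[k][j]). The final matrix gives, for each (i, j), the minimum total weight of any directed path from i to j (possibly empty when i = j).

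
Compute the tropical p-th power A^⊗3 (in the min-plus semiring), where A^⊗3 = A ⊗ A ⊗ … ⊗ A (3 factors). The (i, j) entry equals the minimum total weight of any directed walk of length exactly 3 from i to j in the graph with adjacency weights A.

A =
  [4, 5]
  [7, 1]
A^⊗3 =
  [12, 7]
  [9, 3]

Each entry (A^⊗3)_ij equals the minimum over all length-3 walks i = v_0 → v_1 → … → v_3 = j of Σ_t A[v_t][v_{t+1}]. For example, for (i, j) = (0, 1) we minimise over 4 possible intermediate vertex sequences; the minimum is 7, attained along the walk 0 → 1 → 1 → 1.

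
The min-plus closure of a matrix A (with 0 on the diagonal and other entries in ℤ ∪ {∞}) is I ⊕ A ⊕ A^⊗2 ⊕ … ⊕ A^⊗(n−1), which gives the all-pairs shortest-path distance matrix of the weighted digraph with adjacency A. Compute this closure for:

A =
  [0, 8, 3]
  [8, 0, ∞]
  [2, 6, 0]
Closure =
  [0, 8, 3]
  [8, 0, 11]
  [2, 6, 0]

This is the Floyd-Warshall all-pairs shortest-path computation. For each intermediate vertex k = 0, 1, …, 2, update dist[i][j] ← min(dist[i][j], dist[i][k] + dist[k][j]). The final matrix gives, for each (i, j), the minimum total weight of any directed path from i to j (possibly empty when i = j).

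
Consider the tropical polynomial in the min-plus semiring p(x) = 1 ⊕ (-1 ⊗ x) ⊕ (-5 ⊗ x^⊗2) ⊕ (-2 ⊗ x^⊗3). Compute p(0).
p(0) = -5

A tropical monomial a ⊗ x^⊗i evaluates to a + i · x. Evaluating each term at x = 0:
  Term 0 contributes 1 + 0 · 0 = 1
  Term 1 contributes -1 + 1 · 0 = -1
  Term 2 contributes -5 + 2 · 0 = -5
  Term 3 contributes -2 + 3 · 0 = -2
p(0) = ⊕ of these = min[1, -1, -5, -2] = -5.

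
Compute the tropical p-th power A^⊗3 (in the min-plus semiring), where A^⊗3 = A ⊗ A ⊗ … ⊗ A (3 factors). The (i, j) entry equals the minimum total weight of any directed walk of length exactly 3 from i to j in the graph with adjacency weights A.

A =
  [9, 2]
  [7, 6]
A^⊗3 =
  [15, 11]
  [16, 15]

Each entry (A^⊗3)_ij equals the minimum over all length-3 walks i = v_0 → v_1 → … → v_3 = j of Σ_t A[v_t][v_{t+1}]. For example, for (i, j) = (0, 1) we minimise over 4 possible intermediate vertex sequences; the minimum is 11, attained along the walk 0 → 1 → 0 → 1.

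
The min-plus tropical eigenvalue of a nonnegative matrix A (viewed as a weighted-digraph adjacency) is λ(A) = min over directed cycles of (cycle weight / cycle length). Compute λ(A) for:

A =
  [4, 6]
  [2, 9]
λ(A) = 4

Enumerate directed cycles and compute their means (weight / length). Sample:
  cycle 0 → 0: weight = 4, length = 1, mean = 4/1 ≈ 4.000
  cycle 1 → 1: weight = 9, length = 1, mean = 9/1 ≈ 9.000
  cycle 0 → 1 → 0: weight = 8, length = 2, mean = 8/2 ≈ 4.000
  cycle 1 → 0 → 1: weight = 8, length = 2, mean = 8/2 ≈ 4.000
Minimum mean = 4.000, attained e.g. along the cycle 0 → 0 with weight 4 and length 1. So λ(A) = 4/1 = 4.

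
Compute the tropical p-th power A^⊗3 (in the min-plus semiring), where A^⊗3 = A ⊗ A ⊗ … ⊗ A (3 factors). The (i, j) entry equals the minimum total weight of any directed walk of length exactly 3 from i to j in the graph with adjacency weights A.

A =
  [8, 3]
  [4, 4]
A^⊗3 =
  [11, 10]
  [11, 11]

Each entry (A^⊗3)_ij equals the minimum over all length-3 walks i = v_0 → v_1 → … → v_3 = j of Σ_t A[v_t][v_{t+1}]. For example, for (i, j) = (0, 1) we minimise over 4 possible intermediate vertex sequences; the minimum is 10, attained along the walk 0 → 1 → 0 → 1.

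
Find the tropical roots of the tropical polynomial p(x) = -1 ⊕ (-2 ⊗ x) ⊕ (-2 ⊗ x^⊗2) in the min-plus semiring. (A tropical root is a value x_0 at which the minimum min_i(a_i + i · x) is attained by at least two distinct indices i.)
Roots: {0, 1}

Each tropical root is a break point of the lower envelope of the lines y = a_i + i · x (there are 3 lines, with slopes 0, 1, ..., 2). Only the lines that attain the minimum somewhere contribute to roots; other lines are dominated. Here the surviving (envelope) indices are i = 2, i = 1, i = 0.
Intersections between consecutive envelope lines give the roots: for adjacent envelope indices i < j the intersection is x = (a_i − a_j) / (j − i). Reading off the sorted break points: {0, 1}.
Verification: at each break x_0, at least two indices attain the minimum of min_i(a_i + i · x_0).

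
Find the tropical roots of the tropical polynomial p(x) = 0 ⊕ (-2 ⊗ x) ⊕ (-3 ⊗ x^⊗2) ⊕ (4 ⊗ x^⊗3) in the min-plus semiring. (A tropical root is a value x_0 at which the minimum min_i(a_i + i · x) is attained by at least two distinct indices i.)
Roots: {-7, 1, 2}

Each tropical root is a break point of the lower envelope of the lines y = a_i + i · x (there are 4 lines, with slopes 0, 1, ..., 3). Only the lines that attain the minimum somewhere contribute to roots; other lines are dominated. Here the surviving (envelope) indices are i = 3, i = 2, i = 1, i = 0.
Intersections between consecutive envelope lines give the roots: for adjacent envelope indices i < j the intersection is x = (a_i − a_j) / (j − i). Reading off the sorted break points: {-7, 1, 2}.
Verification: at each break x_0, at least two indices attain the minimum of min_i(a_i + i · x_0).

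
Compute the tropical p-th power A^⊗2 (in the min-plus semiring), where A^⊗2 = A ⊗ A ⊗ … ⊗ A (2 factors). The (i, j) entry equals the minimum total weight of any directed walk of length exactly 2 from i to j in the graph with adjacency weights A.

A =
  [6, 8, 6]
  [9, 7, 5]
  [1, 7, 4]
A^⊗2 =
  [7, 13, 10]
  [6, 12, 9]
  [5, 9, 7]

Each entry (A^⊗2)_ij equals the minimum over all length-2 walks i = v_0 → v_1 → … → v_2 = j of Σ_t A[v_t][v_{t+1}]. For example, for (i, j) = (0, 2) we minimise over 3 possible intermediate vertex sequences; the minimum is 10, attained along the walk 0 → 2 → 2.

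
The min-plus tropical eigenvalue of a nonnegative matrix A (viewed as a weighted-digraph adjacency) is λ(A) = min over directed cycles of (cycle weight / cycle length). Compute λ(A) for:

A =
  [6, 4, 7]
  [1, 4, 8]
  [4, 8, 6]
λ(A) = 5/2

Enumerate directed cycles and compute their means (weight / length). Sample:
  cycle 0 → 0: weight = 6, length = 1, mean = 6/1 ≈ 6.000
  cycle 1 → 1: weight = 4, length = 1, mean = 4/1 ≈ 4.000
  cycle 2 → 2: weight = 6, length = 1, mean = 6/1 ≈ 6.000
  cycle 0 → 1 → 0: weight = 5, length = 2, mean = 5/2 ≈ 2.500
  cycle 0 → 2 → 0: weight = 11, length = 2, mean = 11/2 ≈ 5.500
  cycle 1 → 0 → 1: weight = 5, length = 2, mean = 5/2 ≈ 2.500
Minimum mean = 2.500, attained e.g. along the cycle 0 → 1 → 0 with weight 5 and length 2. So λ(A) = 5/2 = 5/2.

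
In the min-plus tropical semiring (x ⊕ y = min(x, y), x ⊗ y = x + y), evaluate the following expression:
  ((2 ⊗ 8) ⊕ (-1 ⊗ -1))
((2 ⊗ 8) ⊕ (-1 ⊗ -1)) = -2

Expand innermost to outermost. Recall ⊕ takes the minimum of its arguments and ⊗ takes their sum. Working out the expression ((2 ⊗ 8) ⊕ (-1 ⊗ -1)) gives -2.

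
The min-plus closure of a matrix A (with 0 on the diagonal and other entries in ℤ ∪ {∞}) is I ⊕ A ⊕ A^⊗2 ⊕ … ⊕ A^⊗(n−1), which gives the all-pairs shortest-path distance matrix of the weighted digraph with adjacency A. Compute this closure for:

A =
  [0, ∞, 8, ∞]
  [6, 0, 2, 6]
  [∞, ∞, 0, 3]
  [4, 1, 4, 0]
Closure =
  [0, 12, 8, 11]
  [6, 0, 2, 5]
  [7, 4, 0, 3]
  [4, 1, 3, 0]

This is the Floyd-Warshall all-pairs shortest-path computation. For each intermediate vertex k = 0, 1, …, 3, update dist[i][j] ← min(dist[i][j], dist[i][k] + dist[k][j]). The final matrix gives, for each (i, j), the minimum total weight of any directed path from i to j (possibly empty when i = j).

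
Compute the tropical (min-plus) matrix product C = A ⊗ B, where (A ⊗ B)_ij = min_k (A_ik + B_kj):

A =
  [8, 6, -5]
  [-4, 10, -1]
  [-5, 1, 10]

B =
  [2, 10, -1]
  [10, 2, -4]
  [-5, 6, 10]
A ⊗ B =
  [-10, 1, 2]
  [-6, 5, -5]
  [-3, 3, -6]

Apply the min-plus product entry-by-entry:
  C[0][0] = min over k of (A[0][0] + B[0][0] = 8 + 2 = 10, A[0][1] + B[1][0] = 6 + 10 = 16, A[0][2] + B[2][0] = -5 + -5 = -10) = -10 (attained at k = 2)
  C[0][1] = min over k of (A[0][0] + B[0][1] = 8 + 10 = 18, A[0][1] + B[1][1] = 6 + 2 = 8, A[0][2] + B[2][1] = -5 + 6 = 1) = 1 (attained at k = 2)
  C[0][2] = min over k of (A[0][0] + B[0][2] = 8 + -1 = 7, A[0][1] + B[1][2] = 6 + -4 = 2, A[0][2] + B[2][2] = -5 + 10 = 5) = 2 (attained at k = 1)
  C[1][0] = min over k of (A[1][0] + B[0][0] = -4 + 2 = -2, A[1][1] + B[1][0] = 10 + 10 = 20, A[1][2] + B[2][0] = -1 + -5 = -6) = -6 (attained at k = 2)
  C[1][1] = min over k of (A[1][0] + B[0][1] = -4 + 10 = 6, A[1][1] + B[1][1] = 10 + 2 = 12, A[1][2] + B[2][1] = -1 + 6 = 5) = 5 (attained at k = 2)
  C[1][2] = min over k of (A[1][0] + B[0][2] = -4 + -1 = -5, A[1][1] + B[1][2] = 10 + -4 = 6, A[1][2] + B[2][2] = -1 + 10 = 9) = -5 (attained at k = 0)
  C[2][0] = min over k of (A[2][0] + B[0][0] = -5 + 2 = -3, A[2][1] + B[1][0] = 1 + 10 = 11, A[2][2] + B[2][0] = 10 + -5 = 5) = -3 (attained at k = 0)
  C[2][1] = min over k of (A[2][0] + B[0][1] = -5 + 10 = 5, A[2][1] + B[1][1] = 1 + 2 = 3, A[2][2] + B[2][1] = 10 + 6 = 16) = 3 (attained at k = 1)
  C[2][2] = min over k of (A[2][0] + B[0][2] = -5 + -1 = -6, A[2][1] + B[1][2] = 1 + -4 = -3, A[2][2] + B[2][2] = 10 + 10 = 20) = -6 (attained at k = 0)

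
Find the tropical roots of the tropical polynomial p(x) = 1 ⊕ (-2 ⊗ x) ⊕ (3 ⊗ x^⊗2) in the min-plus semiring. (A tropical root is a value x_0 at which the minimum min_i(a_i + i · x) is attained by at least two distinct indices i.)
Roots: {-5, 3}

Each tropical root is a break point of the lower envelope of the lines y = a_i + i · x (there are 3 lines, with slopes 0, 1, ..., 2). Only the lines that attain the minimum somewhere contribute to roots; other lines are dominated. Here the surviving (envelope) indices are i = 2, i = 1, i = 0.
Intersections between consecutive envelope lines give the roots: for adjacent envelope indices i < j the intersection is x = (a_i − a_j) / (j − i). Reading off the sorted break points: {-5, 3}.
Verification: at each break x_0, at least two indices attain the minimum of min_i(a_i + i · x_0).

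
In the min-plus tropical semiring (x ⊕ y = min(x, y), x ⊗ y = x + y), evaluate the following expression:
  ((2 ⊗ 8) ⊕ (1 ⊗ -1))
((2 ⊗ 8) ⊕ (1 ⊗ -1)) = 0

Expand innermost to outermost. Recall ⊕ takes the minimum of its arguments and ⊗ takes their sum. Working out the expression ((2 ⊗ 8) ⊕ (1 ⊗ -1)) gives 0.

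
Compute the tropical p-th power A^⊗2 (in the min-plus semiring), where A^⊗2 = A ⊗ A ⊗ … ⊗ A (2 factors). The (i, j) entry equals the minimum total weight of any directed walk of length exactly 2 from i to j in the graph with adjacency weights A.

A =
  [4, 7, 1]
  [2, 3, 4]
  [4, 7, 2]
A^⊗2 =
  [5, 8, 3]
  [5, 6, 3]
  [6, 9, 4]

Each entry (A^⊗2)_ij equals the minimum over all length-2 walks i = v_0 → v_1 → … → v_2 = j of Σ_t A[v_t][v_{t+1}]. For example, for (i, j) = (0, 2) we minimise over 3 possible intermediate vertex sequences; the minimum is 3, attained along the walk 0 → 2 → 2.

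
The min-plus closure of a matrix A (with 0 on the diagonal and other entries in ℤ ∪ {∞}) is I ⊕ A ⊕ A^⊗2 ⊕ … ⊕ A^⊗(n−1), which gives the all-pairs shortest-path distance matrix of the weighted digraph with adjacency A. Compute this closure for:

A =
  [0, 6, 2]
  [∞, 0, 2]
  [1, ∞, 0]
Closure =
  [0, 6, 2]
  [3, 0, 2]
  [1, 7, 0]

This is the Floyd-Warshall all-pairs shortest-path computation. For each intermediate vertex k = 0, 1, …, 2, update dist[i][j] ← min(dist[i][j], dist[i][k] + dist[k][j]). The final matrix gives, for each (i, j), the minimum total weight of any directed path from i to j (possibly empty when i = j).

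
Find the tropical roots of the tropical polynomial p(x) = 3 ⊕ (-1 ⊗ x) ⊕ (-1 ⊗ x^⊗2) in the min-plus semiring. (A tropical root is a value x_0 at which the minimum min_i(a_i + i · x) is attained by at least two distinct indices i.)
Roots: {0, 4}

Each tropical root is a break point of the lower envelope of the lines y = a_i + i · x (there are 3 lines, with slopes 0, 1, ..., 2). Only the lines that attain the minimum somewhere contribute to roots; other lines are dominated. Here the surviving (envelope) indices are i = 2, i = 1, i = 0.
Intersections between consecutive envelope lines give the roots: for adjacent envelope indices i < j the intersection is x = (a_i − a_j) / (j − i). Reading off the sorted break points: {0, 4}.
Verification: at each break x_0, at least two indices attain the minimum of min_i(a_i + i · x_0).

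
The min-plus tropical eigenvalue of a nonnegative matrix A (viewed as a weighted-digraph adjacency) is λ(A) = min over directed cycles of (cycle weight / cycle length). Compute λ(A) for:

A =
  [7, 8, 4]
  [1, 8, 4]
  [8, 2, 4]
λ(A) = 7/3

Enumerate directed cycles and compute their means (weight / length). Sample:
  cycle 0 → 0: weight = 7, length = 1, mean = 7/1 ≈ 7.000
  cycle 1 → 1: weight = 8, length = 1, mean = 8/1 ≈ 8.000
  cycle 2 → 2: weight = 4, length = 1, mean = 4/1 ≈ 4.000
  cycle 0 → 1 → 0: weight = 9, length = 2, mean = 9/2 ≈ 4.500
  cycle 0 → 2 → 0: weight = 12, length = 2, mean = 12/2 ≈ 6.000
  cycle 1 → 0 → 1: weight = 9, length = 2, mean = 9/2 ≈ 4.500
Minimum mean = 2.333, attained e.g. along the cycle 0 → 2 → 1 → 0 with weight 7 and length 3. So λ(A) = 7/3 = 7/3.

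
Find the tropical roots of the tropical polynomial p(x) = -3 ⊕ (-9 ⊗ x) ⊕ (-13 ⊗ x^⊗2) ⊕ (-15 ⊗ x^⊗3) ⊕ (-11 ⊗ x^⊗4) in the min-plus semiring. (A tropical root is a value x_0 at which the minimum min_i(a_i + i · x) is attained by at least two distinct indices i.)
Roots: {-4, 2, 4, 6}

Each tropical root is a break point of the lower envelope of the lines y = a_i + i · x (there are 5 lines, with slopes 0, 1, ..., 4). Only the lines that attain the minimum somewhere contribute to roots; other lines are dominated. Here the surviving (envelope) indices are i = 4, i = 3, i = 2, i = 1, i = 0.
Intersections between consecutive envelope lines give the roots: for adjacent envelope indices i < j the intersection is x = (a_i − a_j) / (j − i). Reading off the sorted break points: {-4, 2, 4, 6}.
Verification: at each break x_0, at least two indices attain the minimum of min_i(a_i + i · x_0).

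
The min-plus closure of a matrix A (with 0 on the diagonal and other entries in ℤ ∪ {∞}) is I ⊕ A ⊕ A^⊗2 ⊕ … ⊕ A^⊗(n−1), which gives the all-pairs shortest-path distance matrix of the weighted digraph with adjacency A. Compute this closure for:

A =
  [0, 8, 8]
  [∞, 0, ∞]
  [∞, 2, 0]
Closure =
  [0, 8, 8]
  [∞, 0, ∞]
  [∞, 2, 0]

This is the Floyd-Warshall all-pairs shortest-path computation. For each intermediate vertex k = 0, 1, …, 2, update dist[i][j] ← min(dist[i][j], dist[i][k] + dist[k][j]). The final matrix gives, for each (i, j), the minimum total weight of any directed path from i to j (possibly empty when i = j).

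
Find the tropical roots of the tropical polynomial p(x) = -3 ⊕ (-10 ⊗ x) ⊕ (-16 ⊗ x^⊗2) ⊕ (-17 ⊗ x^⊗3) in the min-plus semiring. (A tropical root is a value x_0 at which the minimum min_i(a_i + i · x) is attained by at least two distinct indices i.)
Roots: {1, 6, 7}

Each tropical root is a break point of the lower envelope of the lines y = a_i + i · x (there are 4 lines, with slopes 0, 1, ..., 3). Only the lines that attain the minimum somewhere contribute to roots; other lines are dominated. Here the surviving (envelope) indices are i = 3, i = 2, i = 1, i = 0.
Intersections between consecutive envelope lines give the roots: for adjacent envelope indices i < j the intersection is x = (a_i − a_j) / (j − i). Reading off the sorted break points: {1, 6, 7}.
Verification: at each break x_0, at least two indices attain the minimum of min_i(a_i + i · x_0).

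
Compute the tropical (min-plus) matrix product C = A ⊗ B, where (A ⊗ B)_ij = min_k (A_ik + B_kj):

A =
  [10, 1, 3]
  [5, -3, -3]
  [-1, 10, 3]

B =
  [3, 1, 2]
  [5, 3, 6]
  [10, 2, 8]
A ⊗ B =
  [6, 4, 7]
  [2, -1, 3]
  [2, 0, 1]

Apply the min-plus product entry-by-entry:
  C[0][0] = min over k of (A[0][0] + B[0][0] = 10 + 3 = 13, A[0][1] + B[1][0] = 1 + 5 = 6, A[0][2] + B[2][0] = 3 + 10 = 13) = 6 (attained at k = 1)
  C[0][1] = min over k of (A[0][0] + B[0][1] = 10 + 1 = 11, A[0][1] + B[1][1] = 1 + 3 = 4, A[0][2] + B[2][1] = 3 + 2 = 5) = 4 (attained at k = 1)
  C[0][2] = min over k of (A[0][0] + B[0][2] = 10 + 2 = 12, A[0][1] + B[1][2] = 1 + 6 = 7, A[0][2] + B[2][2] = 3 + 8 = 11) = 7 (attained at k = 1)
  C[1][0] = min over k of (A[1][0] + B[0][0] = 5 + 3 = 8, A[1][1] + B[1][0] = -3 + 5 = 2, A[1][2] + B[2][0] = -3 + 10 = 7) = 2 (attained at k = 1)
  C[1][1] = min over k of (A[1][0] + B[0][1] = 5 + 1 = 6, A[1][1] + B[1][1] = -3 + 3 = 0, A[1][2] + B[2][1] = -3 + 2 = -1) = -1 (attained at k = 2)
  C[1][2] = min over k of (A[1][0] + B[0][2] = 5 + 2 = 7, A[1][1] + B[1][2] = -3 + 6 = 3, A[1][2] + B[2][2] = -3 + 8 = 5) = 3 (attained at k = 1)
  C[2][0] = min over k of (A[2][0] + B[0][0] = -1 + 3 = 2, A[2][1] + B[1][0] = 10 + 5 = 15, A[2][2] + B[2][0] = 3 + 10 = 13) = 2 (attained at k = 0)
  C[2][1] = min over k of (A[2][0] + B[0][1] = -1 + 1 = 0, A[2][1] + B[1][1] = 10 + 3 = 13, A[2][2] + B[2][1] = 3 + 2 = 5) = 0 (attained at k = 0)
  C[2][2] = min over k of (A[2][0] + B[0][2] = -1 + 2 = 1, A[2][1] + B[1][2] = 10 + 6 = 16, A[2][2] + B[2][2] = 3 + 8 = 11) = 1 (attained at k = 0)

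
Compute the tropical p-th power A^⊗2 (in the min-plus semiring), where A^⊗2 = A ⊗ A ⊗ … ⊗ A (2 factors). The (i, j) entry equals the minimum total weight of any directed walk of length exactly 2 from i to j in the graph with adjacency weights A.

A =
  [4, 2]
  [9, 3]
A^⊗2 =
  [8, 5]
  [12, 6]

Each entry (A^⊗2)_ij equals the minimum over all length-2 walks i = v_0 → v_1 → … → v_2 = j of Σ_t A[v_t][v_{t+1}]. For example, for (i, j) = (0, 1) we minimise over 2 possible intermediate vertex sequences; the minimum is 5, attained along the walk 0 → 1 → 1.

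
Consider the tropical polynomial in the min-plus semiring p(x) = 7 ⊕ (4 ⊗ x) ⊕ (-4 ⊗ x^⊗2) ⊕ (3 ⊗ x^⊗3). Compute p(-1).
p(-1) = -6

A tropical monomial a ⊗ x^⊗i evaluates to a + i · x. Evaluating each term at x = -1:
  Term 0 contributes 7 + 0 · -1 = 7
  Term 1 contributes 4 + 1 · -1 = 3
  Term 2 contributes -4 + 2 · -1 = -6
  Term 3 contributes 3 + 3 · -1 = 0
p(-1) = ⊕ of these = min[7, 3, -6, 0] = -6.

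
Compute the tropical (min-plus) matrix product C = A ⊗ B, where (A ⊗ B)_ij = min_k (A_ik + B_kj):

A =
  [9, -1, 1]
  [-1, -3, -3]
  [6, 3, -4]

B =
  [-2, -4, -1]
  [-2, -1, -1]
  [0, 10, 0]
A ⊗ B =
  [-3, -2, -2]
  [-5, -5, -4]
  [-4, 2, -4]

Apply the min-plus product entry-by-entry:
  C[0][0] = min over k of (A[0][0] + B[0][0] = 9 + -2 = 7, A[0][1] + B[1][0] = -1 + -2 = -3, A[0][2] + B[2][0] = 1 + 0 = 1) = -3 (attained at k = 1)
  C[0][1] = min over k of (A[0][0] + B[0][1] = 9 + -4 = 5, A[0][1] + B[1][1] = -1 + -1 = -2, A[0][2] + B[2][1] = 1 + 10 = 11) = -2 (attained at k = 1)
  C[0][2] = min over k of (A[0][0] + B[0][2] = 9 + -1 = 8, A[0][1] + B[1][2] = -1 + -1 = -2, A[0][2] + B[2][2] = 1 + 0 = 1) = -2 (attained at k = 1)
  C[1][0] = min over k of (A[1][0] + B[0][0] = -1 + -2 = -3, A[1][1] + B[1][0] = -3 + -2 = -5, A[1][2] + B[2][0] = -3 + 0 = -3) = -5 (attained at k = 1)
  C[1][1] = min over k of (A[1][0] + B[0][1] = -1 + -4 = -5, A[1][1] + B[1][1] = -3 + -1 = -4, A[1][2] + B[2][1] = -3 + 10 = 7) = -5 (attained at k = 0)
  C[1][2] = min over k of (A[1][0] + B[0][2] = -1 + -1 = -2, A[1][1] + B[1][2] = -3 + -1 = -4, A[1][2] + B[2][2] = -3 + 0 = -3) = -4 (attained at k = 1)
  C[2][0] = min over k of (A[2][0] + B[0][0] = 6 + -2 = 4, A[2][1] + B[1][0] = 3 + -2 = 1, A[2][2] + B[2][0] = -4 + 0 = -4) = -4 (attained at k = 2)
  C[2][1] = min over k of (A[2][0] + B[0][1] = 6 + -4 = 2, A[2][1] + B[1][1] = 3 + -1 = 2, A[2][2] + B[2][1] = -4 + 10 = 6) = 2 (attained at k = 0)
  C[2][2] = min over k of (A[2][0] + B[0][2] = 6 + -1 = 5, A[2][1] + B[1][2] = 3 + -1 = 2, A[2][2] + B[2][2] = -4 + 0 = -4) = -4 (attained at k = 2)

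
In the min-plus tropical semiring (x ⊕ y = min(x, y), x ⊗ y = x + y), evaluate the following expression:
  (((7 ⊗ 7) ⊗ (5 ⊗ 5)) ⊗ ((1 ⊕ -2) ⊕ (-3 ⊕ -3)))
(((7 ⊗ 7) ⊗ (5 ⊗ 5)) ⊗ ((1 ⊕ -2) ⊕ (-3 ⊕ -3))) = 21

Expand innermost to outermost. Recall ⊕ takes the minimum of its arguments and ⊗ takes their sum. Working out the expression (((7 ⊗ 7) ⊗ (5 ⊗ 5)) ⊗ ((1 ⊕ -2) ⊕ (-3 ⊕ -3))) gives 21.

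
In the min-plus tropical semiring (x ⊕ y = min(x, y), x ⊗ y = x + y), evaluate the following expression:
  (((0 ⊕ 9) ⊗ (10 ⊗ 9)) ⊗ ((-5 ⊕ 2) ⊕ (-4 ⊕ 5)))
(((0 ⊕ 9) ⊗ (10 ⊗ 9)) ⊗ ((-5 ⊕ 2) ⊕ (-4 ⊕ 5))) = 14

Expand innermost to outermost. Recall ⊕ takes the minimum of its arguments and ⊗ takes their sum. Working out the expression (((0 ⊕ 9) ⊗ (10 ⊗ 9)) ⊗ ((-5 ⊕ 2) ⊕ (-4 ⊕ 5))) gives 14.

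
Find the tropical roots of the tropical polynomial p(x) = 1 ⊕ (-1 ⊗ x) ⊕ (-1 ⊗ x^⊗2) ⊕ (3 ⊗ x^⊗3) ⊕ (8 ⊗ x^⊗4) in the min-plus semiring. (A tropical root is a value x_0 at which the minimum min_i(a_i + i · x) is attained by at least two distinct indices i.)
Roots: {-5, -4, 0, 2}

Each tropical root is a break point of the lower envelope of the lines y = a_i + i · x (there are 5 lines, with slopes 0, 1, ..., 4). Only the lines that attain the minimum somewhere contribute to roots; other lines are dominated. Here the surviving (envelope) indices are i = 4, i = 3, i = 2, i = 1, i = 0.
Intersections between consecutive envelope lines give the roots: for adjacent envelope indices i < j the intersection is x = (a_i − a_j) / (j − i). Reading off the sorted break points: {-5, -4, 0, 2}.
Verification: at each break x_0, at least two indices attain the minimum of min_i(a_i + i · x_0).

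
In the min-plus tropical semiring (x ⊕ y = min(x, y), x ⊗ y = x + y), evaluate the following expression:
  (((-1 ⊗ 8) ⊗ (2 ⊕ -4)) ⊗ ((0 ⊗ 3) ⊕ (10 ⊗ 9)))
(((-1 ⊗ 8) ⊗ (2 ⊕ -4)) ⊗ ((0 ⊗ 3) ⊕ (10 ⊗ 9))) = 6

Expand innermost to outermost. Recall ⊕ takes the minimum of its arguments and ⊗ takes their sum. Working out the expression (((-1 ⊗ 8) ⊗ (2 ⊕ -4)) ⊗ ((0 ⊗ 3) ⊕ (10 ⊗ 9))) gives 6.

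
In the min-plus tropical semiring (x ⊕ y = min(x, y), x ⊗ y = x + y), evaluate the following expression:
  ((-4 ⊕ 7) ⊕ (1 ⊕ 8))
((-4 ⊕ 7) ⊕ (1 ⊕ 8)) = -4

Expand innermost to outermost. Recall ⊕ takes the minimum of its arguments and ⊗ takes their sum. Working out the expression ((-4 ⊕ 7) ⊕ (1 ⊕ 8)) gives -4.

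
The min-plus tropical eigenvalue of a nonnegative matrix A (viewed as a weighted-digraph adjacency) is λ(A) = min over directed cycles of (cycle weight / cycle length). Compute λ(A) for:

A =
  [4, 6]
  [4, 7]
λ(A) = 4

Enumerate directed cycles and compute their means (weight / length). Sample:
  cycle 0 → 0: weight = 4, length = 1, mean = 4/1 ≈ 4.000
  cycle 1 → 1: weight = 7, length = 1, mean = 7/1 ≈ 7.000
  cycle 0 → 1 → 0: weight = 10, length = 2, mean = 10/2 ≈ 5.000
  cycle 1 → 0 → 1: weight = 10, length = 2, mean = 10/2 ≈ 5.000
Minimum mean = 4.000, attained e.g. along the cycle 0 → 0 with weight 4 and length 1. So λ(A) = 4/1 = 4.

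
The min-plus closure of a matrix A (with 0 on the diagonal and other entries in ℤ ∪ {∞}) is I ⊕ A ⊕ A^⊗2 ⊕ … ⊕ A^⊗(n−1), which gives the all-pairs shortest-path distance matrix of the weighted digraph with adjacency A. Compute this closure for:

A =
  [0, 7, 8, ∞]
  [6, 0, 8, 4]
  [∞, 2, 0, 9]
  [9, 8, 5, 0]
Closure =
  [0, 7, 8, 11]
  [6, 0, 8, 4]
  [8, 2, 0, 6]
  [9, 7, 5, 0]

This is the Floyd-Warshall all-pairs shortest-path computation. For each intermediate vertex k = 0, 1, …, 3, update dist[i][j] ← min(dist[i][j], dist[i][k] + dist[k][j]). The final matrix gives, for each (i, j), the minimum total weight of any directed path from i to j (possibly empty when i = j).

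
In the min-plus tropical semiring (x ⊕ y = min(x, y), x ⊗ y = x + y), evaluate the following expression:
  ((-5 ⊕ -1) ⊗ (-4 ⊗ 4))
((-5 ⊕ -1) ⊗ (-4 ⊗ 4)) = -5

Expand innermost to outermost. Recall ⊕ takes the minimum of its arguments and ⊗ takes their sum. Working out the expression ((-5 ⊕ -1) ⊗ (-4 ⊗ 4)) gives -5.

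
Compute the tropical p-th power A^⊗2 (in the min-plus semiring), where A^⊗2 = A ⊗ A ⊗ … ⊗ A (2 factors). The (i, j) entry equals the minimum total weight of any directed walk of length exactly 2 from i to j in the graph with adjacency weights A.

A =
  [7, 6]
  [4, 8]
A^⊗2 =
  [10, 13]
  [11, 10]

Each entry (A^⊗2)_ij equals the minimum over all length-2 walks i = v_0 → v_1 → … → v_2 = j of Σ_t A[v_t][v_{t+1}]. For example, for (i, j) = (0, 1) we minimise over 2 possible intermediate vertex sequences; the minimum is 13, attained along the walk 0 → 0 → 1.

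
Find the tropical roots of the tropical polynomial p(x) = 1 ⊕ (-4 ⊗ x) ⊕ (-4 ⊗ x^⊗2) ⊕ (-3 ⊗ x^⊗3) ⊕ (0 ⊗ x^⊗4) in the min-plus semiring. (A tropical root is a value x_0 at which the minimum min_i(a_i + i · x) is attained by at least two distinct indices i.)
Roots: {-3, -1, 0, 5}

Each tropical root is a break point of the lower envelope of the lines y = a_i + i · x (there are 5 lines, with slopes 0, 1, ..., 4). Only the lines that attain the minimum somewhere contribute to roots; other lines are dominated. Here the surviving (envelope) indices are i = 4, i = 3, i = 2, i = 1, i = 0.
Intersections between consecutive envelope lines give the roots: for adjacent envelope indices i < j the intersection is x = (a_i − a_j) / (j − i). Reading off the sorted break points: {-3, -1, 0, 5}.
Verification: at each break x_0, at least two indices attain the minimum of min_i(a_i + i · x_0).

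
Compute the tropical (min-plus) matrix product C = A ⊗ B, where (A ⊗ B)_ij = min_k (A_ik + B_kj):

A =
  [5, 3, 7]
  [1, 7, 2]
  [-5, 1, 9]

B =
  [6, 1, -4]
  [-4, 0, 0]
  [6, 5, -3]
A ⊗ B =
  [-1, 3, 1]
  [3, 2, -3]
  [-3, -4, -9]

Apply the min-plus product entry-by-entry:
  C[0][0] = min over k of (A[0][0] + B[0][0] = 5 + 6 = 11, A[0][1] + B[1][0] = 3 + -4 = -1, A[0][2] + B[2][0] = 7 + 6 = 13) = -1 (attained at k = 1)
  C[0][1] = min over k of (A[0][0] + B[0][1] = 5 + 1 = 6, A[0][1] + B[1][1] = 3 + 0 = 3, A[0][2] + B[2][1] = 7 + 5 = 12) = 3 (attained at k = 1)
  C[0][2] = min over k of (A[0][0] + B[0][2] = 5 + -4 = 1, A[0][1] + B[1][2] = 3 + 0 = 3, A[0][2] + B[2][2] = 7 + -3 = 4) = 1 (attained at k = 0)
  C[1][0] = min over k of (A[1][0] + B[0][0] = 1 + 6 = 7, A[1][1] + B[1][0] = 7 + -4 = 3, A[1][2] + B[2][0] = 2 + 6 = 8) = 3 (attained at k = 1)
  C[1][1] = min over k of (A[1][0] + B[0][1] = 1 + 1 = 2, A[1][1] + B[1][1] = 7 + 0 = 7, A[1][2] + B[2][1] = 2 + 5 = 7) = 2 (attained at k = 0)
  C[1][2] = min over k of (A[1][0] + B[0][2] = 1 + -4 = -3, A[1][1] + B[1][2] = 7 + 0 = 7, A[1][2] + B[2][2] = 2 + -3 = -1) = -3 (attained at k = 0)
  C[2][0] = min over k of (A[2][0] + B[0][0] = -5 + 6 = 1, A[2][1] + B[1][0] = 1 + -4 = -3, A[2][2] + B[2][0] = 9 + 6 = 15) = -3 (attained at k = 1)
  C[2][1] = min over k of (A[2][0] + B[0][1] = -5 + 1 = -4, A[2][1] + B[1][1] = 1 + 0 = 1, A[2][2] + B[2][1] = 9 + 5 = 14) = -4 (attained at k = 0)
  C[2][2] = min over k of (A[2][0] + B[0][2] = -5 + -4 = -9, A[2][1] + B[1][2] = 1 + 0 = 1, A[2][2] + B[2][2] = 9 + -3 = 6) = -9 (attained at k = 0)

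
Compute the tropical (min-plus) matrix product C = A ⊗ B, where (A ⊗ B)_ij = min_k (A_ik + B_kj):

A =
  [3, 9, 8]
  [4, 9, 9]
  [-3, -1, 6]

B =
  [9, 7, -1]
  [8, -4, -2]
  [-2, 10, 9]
A ⊗ B =
  [6, 5, 2]
  [7, 5, 3]
  [4, -5, -4]

Apply the min-plus product entry-by-entry:
  C[0][0] = min over k of (A[0][0] + B[0][0] = 3 + 9 = 12, A[0][1] + B[1][0] = 9 + 8 = 17, A[0][2] + B[2][0] = 8 + -2 = 6) = 6 (attained at k = 2)
  C[0][1] = min over k of (A[0][0] + B[0][1] = 3 + 7 = 10, A[0][1] + B[1][1] = 9 + -4 = 5, A[0][2] + B[2][1] = 8 + 10 = 18) = 5 (attained at k = 1)
  C[0][2] = min over k of (A[0][0] + B[0][2] = 3 + -1 = 2, A[0][1] + B[1][2] = 9 + -2 = 7, A[0][2] + B[2][2] = 8 + 9 = 17) = 2 (attained at k = 0)
  C[1][0] = min over k of (A[1][0] + B[0][0] = 4 + 9 = 13, A[1][1] + B[1][0] = 9 + 8 = 17, A[1][2] + B[2][0] = 9 + -2 = 7) = 7 (attained at k = 2)
  C[1][1] = min over k of (A[1][0] + B[0][1] = 4 + 7 = 11, A[1][1] + B[1][1] = 9 + -4 = 5, A[1][2] + B[2][1] = 9 + 10 = 19) = 5 (attained at k = 1)
  C[1][2] = min over k of (A[1][0] + B[0][2] = 4 + -1 = 3, A[1][1] + B[1][2] = 9 + -2 = 7, A[1][2] + B[2][2] = 9 + 9 = 18) = 3 (attained at k = 0)
  C[2][0] = min over k of (A[2][0] + B[0][0] = -3 + 9 = 6, A[2][1] + B[1][0] = -1 + 8 = 7, A[2][2] + B[2][0] = 6 + -2 = 4) = 4 (attained at k = 2)
  C[2][1] = min over k of (A[2][0] + B[0][1] = -3 + 7 = 4, A[2][1] + B[1][1] = -1 + -4 = -5, A[2][2] + B[2][1] = 6 + 10 = 16) = -5 (attained at k = 1)
  C[2][2] = min over k of (A[2][0] + B[0][2] = -3 + -1 = -4, A[2][1] + B[1][2] = -1 + -2 = -3, A[2][2] + B[2][2] = 6 + 9 = 15) = -4 (attained at k = 0)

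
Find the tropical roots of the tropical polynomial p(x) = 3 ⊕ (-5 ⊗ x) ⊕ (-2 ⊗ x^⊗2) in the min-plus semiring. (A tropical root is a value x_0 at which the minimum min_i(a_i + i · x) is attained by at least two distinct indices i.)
Roots: {-3, 8}

Each tropical root is a break point of the lower envelope of the lines y = a_i + i · x (there are 3 lines, with slopes 0, 1, ..., 2). Only the lines that attain the minimum somewhere contribute to roots; other lines are dominated. Here the surviving (envelope) indices are i = 2, i = 1, i = 0.
Intersections between consecutive envelope lines give the roots: for adjacent envelope indices i < j the intersection is x = (a_i − a_j) / (j − i). Reading off the sorted break points: {-3, 8}.
Verification: at each break x_0, at least two indices attain the minimum of min_i(a_i + i · x_0).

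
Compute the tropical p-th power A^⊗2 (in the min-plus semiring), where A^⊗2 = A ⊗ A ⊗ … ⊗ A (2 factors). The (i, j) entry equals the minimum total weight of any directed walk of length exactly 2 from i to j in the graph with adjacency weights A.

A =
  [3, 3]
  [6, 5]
A^⊗2 =
  [6, 6]
  [9, 9]

Each entry (A^⊗2)_ij equals the minimum over all length-2 walks i = v_0 → v_1 → … → v_2 = j of Σ_t A[v_t][v_{t+1}]. For example, for (i, j) = (0, 1) we minimise over 2 possible intermediate vertex sequences; the minimum is 6, attained along the walk 0 → 0 → 1.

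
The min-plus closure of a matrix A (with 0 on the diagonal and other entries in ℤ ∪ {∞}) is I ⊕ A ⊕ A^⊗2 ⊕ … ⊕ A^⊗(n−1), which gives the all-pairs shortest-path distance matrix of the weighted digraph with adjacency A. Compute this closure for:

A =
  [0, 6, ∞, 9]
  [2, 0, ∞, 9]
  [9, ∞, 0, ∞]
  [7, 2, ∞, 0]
Closure =
  [0, 6, ∞, 9]
  [2, 0, ∞, 9]
  [9, 15, 0, 18]
  [4, 2, ∞, 0]

This is the Floyd-Warshall all-pairs shortest-path computation. For each intermediate vertex k = 0, 1, …, 3, update dist[i][j] ← min(dist[i][j], dist[i][k] + dist[k][j]). The final matrix gives, for each (i, j), the minimum total weight of any directed path from i to j (possibly empty when i = j).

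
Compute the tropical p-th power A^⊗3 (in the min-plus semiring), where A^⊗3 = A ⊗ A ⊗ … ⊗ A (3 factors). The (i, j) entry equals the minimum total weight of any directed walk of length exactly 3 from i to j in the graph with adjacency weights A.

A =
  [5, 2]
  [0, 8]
A^⊗3 =
  [7, 4]
  [2, 7]

Each entry (A^⊗3)_ij equals the minimum over all length-3 walks i = v_0 → v_1 → … → v_3 = j of Σ_t A[v_t][v_{t+1}]. For example, for (i, j) = (0, 1) we minimise over 4 possible intermediate vertex sequences; the minimum is 4, attained along the walk 0 → 1 → 0 → 1.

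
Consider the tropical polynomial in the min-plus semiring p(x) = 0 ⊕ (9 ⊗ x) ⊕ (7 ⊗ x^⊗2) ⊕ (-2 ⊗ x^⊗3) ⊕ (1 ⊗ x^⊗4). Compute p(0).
p(0) = -2

A tropical monomial a ⊗ x^⊗i evaluates to a + i · x. Evaluating each term at x = 0:
  Term 0 contributes 0 + 0 · 0 = 0
  Term 1 contributes 9 + 1 · 0 = 9
  Term 2 contributes 7 + 2 · 0 = 7
  Term 3 contributes -2 + 3 · 0 = -2
  Term 4 contributes 1 + 4 · 0 = 1
p(0) = ⊕ of these = min[0, 9, 7, -2, 1] = -2.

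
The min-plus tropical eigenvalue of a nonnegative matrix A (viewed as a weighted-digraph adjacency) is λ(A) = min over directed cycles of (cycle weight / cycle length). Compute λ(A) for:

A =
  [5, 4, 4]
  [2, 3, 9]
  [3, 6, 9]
λ(A) = 3

Enumerate directed cycles and compute their means (weight / length). Sample:
  cycle 0 → 0: weight = 5, length = 1, mean = 5/1 ≈ 5.000
  cycle 1 → 1: weight = 3, length = 1, mean = 3/1 ≈ 3.000
  cycle 2 → 2: weight = 9, length = 1, mean = 9/1 ≈ 9.000
  cycle 0 → 1 → 0: weight = 6, length = 2, mean = 6/2 ≈ 3.000
  cycle 0 → 2 → 0: weight = 7, length = 2, mean = 7/2 ≈ 3.500
  cycle 1 → 0 → 1: weight = 6, length = 2, mean = 6/2 ≈ 3.000
Minimum mean = 3.000, attained e.g. along the cycle 1 → 1 with weight 3 and length 1. So λ(A) = 3/1 = 3.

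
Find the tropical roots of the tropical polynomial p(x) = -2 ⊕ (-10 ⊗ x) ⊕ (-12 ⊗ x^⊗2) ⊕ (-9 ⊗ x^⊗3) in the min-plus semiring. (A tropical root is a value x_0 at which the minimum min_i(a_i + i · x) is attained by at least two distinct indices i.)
Roots: {-3, 2, 8}

Each tropical root is a break point of the lower envelope of the lines y = a_i + i · x (there are 4 lines, with slopes 0, 1, ..., 3). Only the lines that attain the minimum somewhere contribute to roots; other lines are dominated. Here the surviving (envelope) indices are i = 3, i = 2, i = 1, i = 0.
Intersections between consecutive envelope lines give the roots: for adjacent envelope indices i < j the intersection is x = (a_i − a_j) / (j − i). Reading off the sorted break points: {-3, 2, 8}.
Verification: at each break x_0, at least two indices attain the minimum of min_i(a_i + i · x_0).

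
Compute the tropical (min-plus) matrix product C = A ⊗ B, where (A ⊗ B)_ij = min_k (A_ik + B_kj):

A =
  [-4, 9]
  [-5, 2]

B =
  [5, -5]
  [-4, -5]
A ⊗ B =
  [1, -9]
  [-2, -10]

Apply the min-plus product entry-by-entry:
  C[0][0] = min over k of (A[0][0] + B[0][0] = -4 + 5 = 1, A[0][1] + B[1][0] = 9 + -4 = 5) = 1 (attained at k = 0)
  C[0][1] = min over k of (A[0][0] + B[0][1] = -4 + -5 = -9, A[0][1] + B[1][1] = 9 + -5 = 4) = -9 (attained at k = 0)
  C[1][0] = min over k of (A[1][0] + B[0][0] = -5 + 5 = 0, A[1][1] + B[1][0] = 2 + -4 = -2) = -2 (attained at k = 1)
  C[1][1] = min over k of (A[1][0] + B[0][1] = -5 + -5 = -10, A[1][1] + B[1][1] = 2 + -5 = -3) = -10 (attained at k = 0)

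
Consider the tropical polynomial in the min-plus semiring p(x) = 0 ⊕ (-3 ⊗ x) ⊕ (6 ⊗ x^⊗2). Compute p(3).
p(3) = 0

A tropical monomial a ⊗ x^⊗i evaluates to a + i · x. Evaluating each term at x = 3:
  Term 0 contributes 0 + 0 · 3 = 0
  Term 1 contributes -3 + 1 · 3 = 0
  Term 2 contributes 6 + 2 · 3 = 12
p(3) = ⊕ of these = min[0, 0, 12] = 0.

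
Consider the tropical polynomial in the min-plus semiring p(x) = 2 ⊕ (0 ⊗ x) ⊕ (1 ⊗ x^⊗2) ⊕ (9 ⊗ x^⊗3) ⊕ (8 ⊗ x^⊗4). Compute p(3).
p(3) = 2

A tropical monomial a ⊗ x^⊗i evaluates to a + i · x. Evaluating each term at x = 3:
  Term 0 contributes 2 + 0 · 3 = 2
  Term 1 contributes 0 + 1 · 3 = 3
  Term 2 contributes 1 + 2 · 3 = 7
  Term 3 contributes 9 + 3 · 3 = 18
  Term 4 contributes 8 + 4 · 3 = 20
p(3) = ⊕ of these = min[2, 3, 7, 18, 20] = 2.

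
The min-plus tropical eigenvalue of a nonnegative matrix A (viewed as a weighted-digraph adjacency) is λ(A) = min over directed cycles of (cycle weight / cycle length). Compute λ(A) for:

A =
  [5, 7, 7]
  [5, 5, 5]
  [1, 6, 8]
λ(A) = 4

Enumerate directed cycles and compute their means (weight / length). Sample:
  cycle 0 → 0: weight = 5, length = 1, mean = 5/1 ≈ 5.000
  cycle 1 → 1: weight = 5, length = 1, mean = 5/1 ≈ 5.000
  cycle 2 → 2: weight = 8, length = 1, mean = 8/1 ≈ 8.000
  cycle 0 → 1 → 0: weight = 12, length = 2, mean = 12/2 ≈ 6.000
  cycle 0 → 2 → 0: weight = 8, length = 2, mean = 8/2 ≈ 4.000
  cycle 1 → 0 → 1: weight = 12, length = 2, mean = 12/2 ≈ 6.000
Minimum mean = 4.000, attained e.g. along the cycle 0 → 2 → 0 with weight 8 and length 2. So λ(A) = 8/2 = 4.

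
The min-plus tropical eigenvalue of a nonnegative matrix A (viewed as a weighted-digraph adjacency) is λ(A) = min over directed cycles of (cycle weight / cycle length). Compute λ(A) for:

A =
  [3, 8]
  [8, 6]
λ(A) = 3

Enumerate directed cycles and compute their means (weight / length). Sample:
  cycle 0 → 0: weight = 3, length = 1, mean = 3/1 ≈ 3.000
  cycle 1 → 1: weight = 6, length = 1, mean = 6/1 ≈ 6.000
  cycle 0 → 1 → 0: weight = 16, length = 2, mean = 16/2 ≈ 8.000
  cycle 1 → 0 → 1: weight = 16, length = 2, mean = 16/2 ≈ 8.000
Minimum mean = 3.000, attained e.g. along the cycle 0 → 0 with weight 3 and length 1. So λ(A) = 3/1 = 3.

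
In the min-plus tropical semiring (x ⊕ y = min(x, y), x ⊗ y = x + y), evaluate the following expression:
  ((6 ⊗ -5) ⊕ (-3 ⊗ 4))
((6 ⊗ -5) ⊕ (-3 ⊗ 4)) = 1

Expand innermost to outermost. Recall ⊕ takes the minimum of its arguments and ⊗ takes their sum. Working out the expression ((6 ⊗ -5) ⊕ (-3 ⊗ 4)) gives 1.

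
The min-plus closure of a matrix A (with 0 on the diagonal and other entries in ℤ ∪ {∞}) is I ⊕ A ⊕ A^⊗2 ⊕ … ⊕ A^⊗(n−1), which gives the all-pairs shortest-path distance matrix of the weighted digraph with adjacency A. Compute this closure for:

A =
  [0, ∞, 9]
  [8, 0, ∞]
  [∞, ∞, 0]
Closure =
  [0, ∞, 9]
  [8, 0, 17]
  [∞, ∞, 0]

This is the Floyd-Warshall all-pairs shortest-path computation. For each intermediate vertex k = 0, 1, …, 2, update dist[i][j] ← min(dist[i][j], dist[i][k] + dist[k][j]). The final matrix gives, for each (i, j), the minimum total weight of any directed path from i to j (possibly empty when i = j).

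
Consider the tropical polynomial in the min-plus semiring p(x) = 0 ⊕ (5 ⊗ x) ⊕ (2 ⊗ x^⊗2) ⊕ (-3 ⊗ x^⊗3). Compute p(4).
p(4) = 0

A tropical monomial a ⊗ x^⊗i evaluates to a + i · x. Evaluating each term at x = 4:
  Term 0 contributes 0 + 0 · 4 = 0
  Term 1 contributes 5 + 1 · 4 = 9
  Term 2 contributes 2 + 2 · 4 = 10
  Term 3 contributes -3 + 3 · 4 = 9
p(4) = ⊕ of these = min[0, 9, 10, 9] = 0.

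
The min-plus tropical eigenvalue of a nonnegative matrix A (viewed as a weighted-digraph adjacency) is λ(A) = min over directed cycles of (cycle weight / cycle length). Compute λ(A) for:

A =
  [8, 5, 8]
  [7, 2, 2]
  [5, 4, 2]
λ(A) = 2

Enumerate directed cycles and compute their means (weight / length). Sample:
  cycle 0 → 0: weight = 8, length = 1, mean = 8/1 ≈ 8.000
  cycle 1 → 1: weight = 2, length = 1, mean = 2/1 ≈ 2.000
  cycle 2 → 2: weight = 2, length = 1, mean = 2/1 ≈ 2.000
  cycle 0 → 1 → 0: weight = 12, length = 2, mean = 12/2 ≈ 6.000
  cycle 0 → 2 → 0: weight = 13, length = 2, mean = 13/2 ≈ 6.500
  cycle 1 → 0 → 1: weight = 12, length = 2, mean = 12/2 ≈ 6.000
Minimum mean = 2.000, attained e.g. along the cycle 1 → 1 with weight 2 and length 1. So λ(A) = 2/1 = 2.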